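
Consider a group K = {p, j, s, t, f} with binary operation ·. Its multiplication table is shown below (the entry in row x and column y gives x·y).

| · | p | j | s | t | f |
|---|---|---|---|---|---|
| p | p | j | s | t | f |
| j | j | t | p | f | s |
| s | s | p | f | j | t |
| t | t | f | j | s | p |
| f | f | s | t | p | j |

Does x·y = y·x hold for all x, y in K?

Yes

Check whether the table is symmetric across its main diagonal.
Every entry (row x, col y) equals the entry (row y, col x), so K is abelian.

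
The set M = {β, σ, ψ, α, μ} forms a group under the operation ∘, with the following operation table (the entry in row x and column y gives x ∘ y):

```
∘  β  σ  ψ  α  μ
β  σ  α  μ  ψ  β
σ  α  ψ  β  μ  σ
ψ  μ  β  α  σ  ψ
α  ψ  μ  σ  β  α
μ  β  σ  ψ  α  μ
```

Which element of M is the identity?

μ

The identity e satisfies e ∘ x = x for all x, so its row in the table reproduces the column headers.
Row μ reads: β, σ, ψ, α, μ — exactly the header order. So μ is the identity.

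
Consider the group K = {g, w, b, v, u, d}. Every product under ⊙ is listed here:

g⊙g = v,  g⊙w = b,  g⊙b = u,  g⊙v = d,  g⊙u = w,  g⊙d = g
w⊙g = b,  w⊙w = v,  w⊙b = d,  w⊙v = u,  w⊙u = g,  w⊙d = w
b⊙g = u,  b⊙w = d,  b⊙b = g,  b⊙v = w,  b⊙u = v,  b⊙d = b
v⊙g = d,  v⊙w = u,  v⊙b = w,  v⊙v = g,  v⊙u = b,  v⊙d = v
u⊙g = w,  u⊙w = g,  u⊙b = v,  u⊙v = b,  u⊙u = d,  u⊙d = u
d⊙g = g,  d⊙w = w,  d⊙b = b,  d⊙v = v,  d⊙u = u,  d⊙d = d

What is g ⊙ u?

Read row g, column u: g ⊙ u = w.

w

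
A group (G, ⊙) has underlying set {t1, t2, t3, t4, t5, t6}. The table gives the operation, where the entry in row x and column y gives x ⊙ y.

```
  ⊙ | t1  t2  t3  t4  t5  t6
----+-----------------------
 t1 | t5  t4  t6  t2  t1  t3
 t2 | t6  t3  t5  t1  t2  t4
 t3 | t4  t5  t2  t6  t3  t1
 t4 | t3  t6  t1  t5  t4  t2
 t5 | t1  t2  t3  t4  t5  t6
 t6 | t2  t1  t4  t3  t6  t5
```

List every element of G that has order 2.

Identity is t5. Compute the order of each non-identity element by repeated multiplication:
  t1: t1 → t5  (order 2)
  t2: t2 → t3 → t5  (order 3)
  t3: t3 → t2 → t5  (order 3)
  t4: t4 → t5  (order 2)
  t6: t6 → t5  (order 2)
Elements of order 2: {t1, t4, t6}.

{t1, t4, t6}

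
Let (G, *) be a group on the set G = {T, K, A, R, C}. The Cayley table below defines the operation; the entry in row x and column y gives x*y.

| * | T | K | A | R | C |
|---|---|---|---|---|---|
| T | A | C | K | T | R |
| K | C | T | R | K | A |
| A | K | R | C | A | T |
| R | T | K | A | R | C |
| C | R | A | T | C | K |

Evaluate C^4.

C^1 = C
C^2 = C*C = K
C^3 = K*C = A
C^4 = A*C = T
(Structurally, G here is isomorphic to the cyclic group Z_5.)

T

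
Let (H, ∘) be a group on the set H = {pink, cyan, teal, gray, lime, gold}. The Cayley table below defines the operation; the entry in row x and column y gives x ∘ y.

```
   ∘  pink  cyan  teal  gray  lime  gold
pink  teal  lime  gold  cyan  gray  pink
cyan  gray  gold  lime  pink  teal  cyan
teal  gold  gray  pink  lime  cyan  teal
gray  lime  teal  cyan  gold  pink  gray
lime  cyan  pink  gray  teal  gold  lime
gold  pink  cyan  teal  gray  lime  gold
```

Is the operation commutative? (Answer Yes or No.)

No

pink ∘ cyan = lime but cyan ∘ pink = gray.
Since pink and cyan do not commute, H is not abelian.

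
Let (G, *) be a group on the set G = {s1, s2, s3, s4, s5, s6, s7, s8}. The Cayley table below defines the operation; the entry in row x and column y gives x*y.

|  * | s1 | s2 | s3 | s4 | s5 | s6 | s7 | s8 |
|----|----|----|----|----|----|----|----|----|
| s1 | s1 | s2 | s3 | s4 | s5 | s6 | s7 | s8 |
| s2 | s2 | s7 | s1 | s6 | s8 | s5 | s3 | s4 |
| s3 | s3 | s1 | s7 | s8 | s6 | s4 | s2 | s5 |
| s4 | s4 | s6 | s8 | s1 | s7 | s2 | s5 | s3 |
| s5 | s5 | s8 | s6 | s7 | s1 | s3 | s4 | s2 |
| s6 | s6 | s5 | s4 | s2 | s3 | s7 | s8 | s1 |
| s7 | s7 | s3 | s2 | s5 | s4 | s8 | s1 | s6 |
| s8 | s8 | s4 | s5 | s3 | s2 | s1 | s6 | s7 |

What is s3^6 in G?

s3^1 = s3
s3^2 = s3*s3 = s7
s3^3 = s7*s3 = s2
s3^4 = s2*s3 = s1
s3^5 = s1*s3 = s3
s3^6 = s3*s3 = s7

s7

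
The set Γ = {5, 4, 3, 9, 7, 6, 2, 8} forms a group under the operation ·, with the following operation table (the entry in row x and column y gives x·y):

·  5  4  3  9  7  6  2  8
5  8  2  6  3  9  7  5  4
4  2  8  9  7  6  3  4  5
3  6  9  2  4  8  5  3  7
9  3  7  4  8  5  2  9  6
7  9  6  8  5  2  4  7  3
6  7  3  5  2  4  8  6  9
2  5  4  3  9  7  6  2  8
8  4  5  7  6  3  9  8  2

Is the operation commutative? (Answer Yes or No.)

Yes

Check whether the table is symmetric across its main diagonal.
Every entry (row x, col y) equals the entry (row y, col x), so Γ is abelian.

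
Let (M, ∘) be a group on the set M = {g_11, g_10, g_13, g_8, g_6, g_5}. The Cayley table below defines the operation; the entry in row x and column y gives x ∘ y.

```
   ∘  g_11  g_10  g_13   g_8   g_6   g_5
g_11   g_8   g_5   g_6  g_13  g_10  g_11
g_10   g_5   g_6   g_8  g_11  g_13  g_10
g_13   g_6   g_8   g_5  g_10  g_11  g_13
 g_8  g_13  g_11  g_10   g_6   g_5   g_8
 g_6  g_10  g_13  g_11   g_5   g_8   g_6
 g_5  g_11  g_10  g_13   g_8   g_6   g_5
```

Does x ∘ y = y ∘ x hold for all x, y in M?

Yes

Check whether the table is symmetric across its main diagonal.
Every entry (row x, col y) equals the entry (row y, col x), so M is abelian.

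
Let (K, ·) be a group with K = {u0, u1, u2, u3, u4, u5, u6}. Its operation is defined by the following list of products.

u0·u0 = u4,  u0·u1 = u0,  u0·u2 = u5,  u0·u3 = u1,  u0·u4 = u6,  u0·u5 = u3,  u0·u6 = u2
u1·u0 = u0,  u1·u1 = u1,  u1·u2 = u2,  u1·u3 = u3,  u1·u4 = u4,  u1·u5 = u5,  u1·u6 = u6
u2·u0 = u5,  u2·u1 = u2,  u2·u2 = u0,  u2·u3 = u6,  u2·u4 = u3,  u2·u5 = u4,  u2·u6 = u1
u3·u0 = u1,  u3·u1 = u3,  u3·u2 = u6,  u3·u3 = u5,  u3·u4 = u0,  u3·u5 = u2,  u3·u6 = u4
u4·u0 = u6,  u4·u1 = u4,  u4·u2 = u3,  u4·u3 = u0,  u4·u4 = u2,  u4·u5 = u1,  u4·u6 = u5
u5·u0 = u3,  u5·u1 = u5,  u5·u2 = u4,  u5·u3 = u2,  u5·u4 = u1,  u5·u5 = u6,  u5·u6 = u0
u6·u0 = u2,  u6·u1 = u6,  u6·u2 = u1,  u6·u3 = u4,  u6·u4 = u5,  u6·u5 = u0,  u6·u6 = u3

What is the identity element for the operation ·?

The identity e satisfies e·x = x for all x, so its row in the table reproduces the column headers.
Row u1 reads: u0, u1, u2, u3, u4, u5, u6 — exactly the header order. So u1 is the identity.

u1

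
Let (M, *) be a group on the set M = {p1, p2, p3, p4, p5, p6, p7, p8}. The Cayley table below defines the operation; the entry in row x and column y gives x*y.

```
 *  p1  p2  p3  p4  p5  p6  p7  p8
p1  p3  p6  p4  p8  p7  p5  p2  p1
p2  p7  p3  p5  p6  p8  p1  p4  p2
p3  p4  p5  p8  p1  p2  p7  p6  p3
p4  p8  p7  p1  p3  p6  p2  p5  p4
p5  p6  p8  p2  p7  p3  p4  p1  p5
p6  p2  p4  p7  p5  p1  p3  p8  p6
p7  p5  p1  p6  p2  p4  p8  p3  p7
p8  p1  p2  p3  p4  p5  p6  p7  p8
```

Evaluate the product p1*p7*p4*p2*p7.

p5

p1*p7 = p2
p2*p4 = p6
p6*p2 = p4
p4*p7 = p5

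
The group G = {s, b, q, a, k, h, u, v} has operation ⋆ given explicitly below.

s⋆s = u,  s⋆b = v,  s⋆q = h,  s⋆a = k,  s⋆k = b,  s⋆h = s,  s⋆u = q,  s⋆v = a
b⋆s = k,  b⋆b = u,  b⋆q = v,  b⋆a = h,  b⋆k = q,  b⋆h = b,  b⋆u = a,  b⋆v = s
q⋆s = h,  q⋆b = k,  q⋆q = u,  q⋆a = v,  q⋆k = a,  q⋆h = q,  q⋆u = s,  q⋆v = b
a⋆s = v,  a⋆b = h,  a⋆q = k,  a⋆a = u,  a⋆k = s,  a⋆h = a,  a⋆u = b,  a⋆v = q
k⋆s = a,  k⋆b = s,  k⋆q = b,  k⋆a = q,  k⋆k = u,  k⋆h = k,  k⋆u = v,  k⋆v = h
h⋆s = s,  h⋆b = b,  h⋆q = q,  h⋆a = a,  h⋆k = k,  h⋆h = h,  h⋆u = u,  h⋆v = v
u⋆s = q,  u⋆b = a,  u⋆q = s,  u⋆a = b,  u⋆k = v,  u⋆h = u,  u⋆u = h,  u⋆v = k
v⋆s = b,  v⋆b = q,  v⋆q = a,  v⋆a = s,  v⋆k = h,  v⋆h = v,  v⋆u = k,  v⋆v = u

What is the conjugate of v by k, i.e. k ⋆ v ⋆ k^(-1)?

v

The identity is h. In row k, the entry h sits in column v, so k^(-1) = v.
k ⋆ v = h
h ⋆ v = v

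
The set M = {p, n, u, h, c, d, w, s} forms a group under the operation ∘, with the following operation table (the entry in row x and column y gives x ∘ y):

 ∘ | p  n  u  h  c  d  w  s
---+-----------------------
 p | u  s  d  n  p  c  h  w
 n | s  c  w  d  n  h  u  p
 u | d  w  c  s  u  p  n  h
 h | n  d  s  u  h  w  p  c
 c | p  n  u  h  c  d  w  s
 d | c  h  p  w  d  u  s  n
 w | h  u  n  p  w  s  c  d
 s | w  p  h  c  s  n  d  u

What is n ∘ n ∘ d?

d

n ∘ n = c
c ∘ d = d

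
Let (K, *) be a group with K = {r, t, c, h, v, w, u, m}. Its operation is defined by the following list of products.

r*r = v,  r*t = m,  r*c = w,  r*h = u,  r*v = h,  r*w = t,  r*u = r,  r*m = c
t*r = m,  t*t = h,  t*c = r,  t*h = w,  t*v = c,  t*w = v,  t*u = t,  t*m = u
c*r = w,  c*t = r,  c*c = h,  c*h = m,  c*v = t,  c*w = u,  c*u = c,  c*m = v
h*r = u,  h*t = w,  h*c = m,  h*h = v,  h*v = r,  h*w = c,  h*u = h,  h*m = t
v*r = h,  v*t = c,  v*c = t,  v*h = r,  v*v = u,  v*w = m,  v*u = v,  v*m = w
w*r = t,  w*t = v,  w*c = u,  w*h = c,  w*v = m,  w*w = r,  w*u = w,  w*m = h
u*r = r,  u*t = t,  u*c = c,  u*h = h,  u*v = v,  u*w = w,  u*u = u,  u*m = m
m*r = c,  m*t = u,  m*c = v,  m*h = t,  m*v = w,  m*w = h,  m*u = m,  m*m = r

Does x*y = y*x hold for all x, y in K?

Yes

Check whether the table is symmetric across its main diagonal.
Every entry (row x, col y) equals the entry (row y, col x), so K is abelian.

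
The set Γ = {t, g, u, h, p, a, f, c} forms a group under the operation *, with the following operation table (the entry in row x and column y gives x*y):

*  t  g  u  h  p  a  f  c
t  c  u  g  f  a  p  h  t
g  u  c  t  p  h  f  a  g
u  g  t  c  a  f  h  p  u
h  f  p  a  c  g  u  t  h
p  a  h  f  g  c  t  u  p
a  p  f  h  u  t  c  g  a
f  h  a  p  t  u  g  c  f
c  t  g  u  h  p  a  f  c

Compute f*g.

a

Read row f, column g: f*g = a.
(Structurally, Γ here is isomorphic to the elementary abelian group (Z_2)^3.)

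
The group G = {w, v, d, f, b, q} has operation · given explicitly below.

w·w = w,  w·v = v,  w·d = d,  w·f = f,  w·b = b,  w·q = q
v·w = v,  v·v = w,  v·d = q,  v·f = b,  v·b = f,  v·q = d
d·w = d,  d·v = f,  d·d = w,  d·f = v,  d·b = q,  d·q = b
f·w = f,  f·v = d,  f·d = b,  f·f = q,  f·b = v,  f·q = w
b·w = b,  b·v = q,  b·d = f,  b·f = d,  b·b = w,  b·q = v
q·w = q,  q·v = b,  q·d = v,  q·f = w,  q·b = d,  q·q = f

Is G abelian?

No

f·b = v but b·f = d.
Since f and b do not commute, G is not abelian.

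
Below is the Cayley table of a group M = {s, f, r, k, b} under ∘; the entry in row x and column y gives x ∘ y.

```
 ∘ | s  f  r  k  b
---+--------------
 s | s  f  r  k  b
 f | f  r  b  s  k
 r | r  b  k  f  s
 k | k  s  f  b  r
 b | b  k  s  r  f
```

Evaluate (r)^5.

r^1 = r
r^2 = r ∘ r = k
r^3 = k ∘ r = f
r^4 = f ∘ r = b
r^5 = b ∘ r = s

s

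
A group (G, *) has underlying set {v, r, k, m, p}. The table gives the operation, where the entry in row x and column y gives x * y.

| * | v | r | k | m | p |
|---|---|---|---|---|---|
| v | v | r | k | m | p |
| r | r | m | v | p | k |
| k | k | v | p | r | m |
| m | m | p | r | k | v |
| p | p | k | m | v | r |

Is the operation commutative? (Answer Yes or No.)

Yes

Check whether the table is symmetric across its main diagonal.
Every entry (row x, col y) equals the entry (row y, col x), so G is abelian.
(In fact G ≅ the cyclic group Z_5.)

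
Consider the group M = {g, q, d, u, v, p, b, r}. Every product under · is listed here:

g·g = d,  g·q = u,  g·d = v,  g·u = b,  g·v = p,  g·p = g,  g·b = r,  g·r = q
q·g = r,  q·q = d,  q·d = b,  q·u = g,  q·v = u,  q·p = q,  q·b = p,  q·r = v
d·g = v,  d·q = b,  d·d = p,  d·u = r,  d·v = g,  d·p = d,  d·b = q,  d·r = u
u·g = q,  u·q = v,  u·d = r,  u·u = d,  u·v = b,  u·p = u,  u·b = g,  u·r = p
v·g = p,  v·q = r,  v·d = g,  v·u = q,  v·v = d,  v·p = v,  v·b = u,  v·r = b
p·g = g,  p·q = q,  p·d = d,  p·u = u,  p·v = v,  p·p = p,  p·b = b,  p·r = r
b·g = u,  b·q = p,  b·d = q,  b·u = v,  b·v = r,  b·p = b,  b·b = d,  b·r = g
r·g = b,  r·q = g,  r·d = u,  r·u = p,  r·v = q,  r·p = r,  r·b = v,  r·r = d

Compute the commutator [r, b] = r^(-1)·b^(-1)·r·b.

d

Identity is p; from the table r^(-1) = u and b^(-1) = q.
u·q = v
v·r = b
b·b = d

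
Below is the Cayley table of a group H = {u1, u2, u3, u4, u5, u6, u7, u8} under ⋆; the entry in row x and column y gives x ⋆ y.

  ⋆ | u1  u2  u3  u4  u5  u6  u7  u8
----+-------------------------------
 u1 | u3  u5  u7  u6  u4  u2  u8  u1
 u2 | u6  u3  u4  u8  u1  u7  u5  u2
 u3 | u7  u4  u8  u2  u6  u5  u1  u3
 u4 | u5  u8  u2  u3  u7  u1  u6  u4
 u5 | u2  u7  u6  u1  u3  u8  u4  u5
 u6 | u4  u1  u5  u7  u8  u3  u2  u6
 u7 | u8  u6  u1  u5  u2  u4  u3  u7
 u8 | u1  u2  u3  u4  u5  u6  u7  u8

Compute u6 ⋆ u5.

u8

Read row u6, column u5: u6 ⋆ u5 = u8.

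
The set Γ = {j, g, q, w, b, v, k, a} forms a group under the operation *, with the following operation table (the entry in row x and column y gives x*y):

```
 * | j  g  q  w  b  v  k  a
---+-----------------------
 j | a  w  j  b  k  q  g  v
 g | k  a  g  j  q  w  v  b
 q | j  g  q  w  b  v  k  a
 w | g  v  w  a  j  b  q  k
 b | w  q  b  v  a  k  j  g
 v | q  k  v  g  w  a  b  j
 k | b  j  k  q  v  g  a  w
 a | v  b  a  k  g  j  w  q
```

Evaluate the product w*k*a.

w*k = q
q*a = a
(Structurally, Γ here is isomorphic to the quaternion group Q_8.)

a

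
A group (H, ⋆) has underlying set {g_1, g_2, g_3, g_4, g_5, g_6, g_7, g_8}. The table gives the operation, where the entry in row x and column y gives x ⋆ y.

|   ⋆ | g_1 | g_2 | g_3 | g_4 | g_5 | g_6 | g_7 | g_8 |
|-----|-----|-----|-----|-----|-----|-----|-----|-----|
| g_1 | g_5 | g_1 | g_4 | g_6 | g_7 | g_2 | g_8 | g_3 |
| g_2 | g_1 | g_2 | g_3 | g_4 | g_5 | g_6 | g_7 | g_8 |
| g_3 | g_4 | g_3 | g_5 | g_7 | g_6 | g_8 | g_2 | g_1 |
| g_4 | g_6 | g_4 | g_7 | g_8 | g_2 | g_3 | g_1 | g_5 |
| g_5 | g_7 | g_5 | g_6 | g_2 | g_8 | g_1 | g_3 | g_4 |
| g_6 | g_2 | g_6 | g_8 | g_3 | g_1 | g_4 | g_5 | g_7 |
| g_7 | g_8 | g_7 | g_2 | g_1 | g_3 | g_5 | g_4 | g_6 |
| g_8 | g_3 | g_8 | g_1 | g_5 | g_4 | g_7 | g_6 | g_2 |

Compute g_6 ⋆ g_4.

g_3

Read row g_6, column g_4: g_6 ⋆ g_4 = g_3.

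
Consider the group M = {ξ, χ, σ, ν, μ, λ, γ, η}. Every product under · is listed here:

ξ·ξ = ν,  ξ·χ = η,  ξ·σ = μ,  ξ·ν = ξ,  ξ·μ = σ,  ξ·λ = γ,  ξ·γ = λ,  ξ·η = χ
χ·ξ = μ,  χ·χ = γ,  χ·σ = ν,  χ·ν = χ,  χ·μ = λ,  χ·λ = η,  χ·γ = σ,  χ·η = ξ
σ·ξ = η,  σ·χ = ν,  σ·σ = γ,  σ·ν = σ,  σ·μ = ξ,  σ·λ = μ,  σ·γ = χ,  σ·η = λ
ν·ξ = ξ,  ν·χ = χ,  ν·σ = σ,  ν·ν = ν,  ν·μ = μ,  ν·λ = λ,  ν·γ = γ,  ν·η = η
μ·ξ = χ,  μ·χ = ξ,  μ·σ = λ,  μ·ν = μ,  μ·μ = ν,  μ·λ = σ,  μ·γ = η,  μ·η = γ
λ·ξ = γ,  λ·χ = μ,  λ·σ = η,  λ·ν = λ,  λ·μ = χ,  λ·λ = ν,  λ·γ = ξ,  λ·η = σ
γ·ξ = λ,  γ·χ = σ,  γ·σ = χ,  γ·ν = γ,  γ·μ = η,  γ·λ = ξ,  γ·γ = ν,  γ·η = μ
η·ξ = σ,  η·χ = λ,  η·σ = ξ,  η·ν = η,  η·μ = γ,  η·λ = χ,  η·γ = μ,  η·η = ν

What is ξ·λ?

γ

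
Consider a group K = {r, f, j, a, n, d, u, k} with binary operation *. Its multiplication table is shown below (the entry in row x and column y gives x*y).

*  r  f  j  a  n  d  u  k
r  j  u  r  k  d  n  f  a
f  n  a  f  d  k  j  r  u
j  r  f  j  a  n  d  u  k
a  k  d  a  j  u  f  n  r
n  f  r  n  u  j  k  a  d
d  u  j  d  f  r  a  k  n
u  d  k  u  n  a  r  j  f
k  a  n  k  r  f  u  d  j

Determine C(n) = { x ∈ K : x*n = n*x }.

{a, j, n, u}

Compare row n with column n entry by entry.
u*n = a = n*u, so u commutes with n.
r*n = d but n*r = f, so r does not.
Collecting the elements that commute with n: C(n) = {a, j, n, u}.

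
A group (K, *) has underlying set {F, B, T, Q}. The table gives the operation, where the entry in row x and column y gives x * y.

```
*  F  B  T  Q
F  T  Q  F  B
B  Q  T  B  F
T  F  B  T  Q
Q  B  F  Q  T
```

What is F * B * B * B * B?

F

F * B = Q
Q * B = F
F * B = Q
Q * B = F
(Structurally, K here is isomorphic to the Klein four-group V_4.)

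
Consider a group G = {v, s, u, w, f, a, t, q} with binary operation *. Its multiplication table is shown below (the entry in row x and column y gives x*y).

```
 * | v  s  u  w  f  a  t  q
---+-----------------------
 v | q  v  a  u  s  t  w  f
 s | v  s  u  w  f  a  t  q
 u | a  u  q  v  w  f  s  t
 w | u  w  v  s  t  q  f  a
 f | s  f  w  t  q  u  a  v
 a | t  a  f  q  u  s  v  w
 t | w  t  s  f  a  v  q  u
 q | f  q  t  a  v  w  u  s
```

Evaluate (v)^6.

q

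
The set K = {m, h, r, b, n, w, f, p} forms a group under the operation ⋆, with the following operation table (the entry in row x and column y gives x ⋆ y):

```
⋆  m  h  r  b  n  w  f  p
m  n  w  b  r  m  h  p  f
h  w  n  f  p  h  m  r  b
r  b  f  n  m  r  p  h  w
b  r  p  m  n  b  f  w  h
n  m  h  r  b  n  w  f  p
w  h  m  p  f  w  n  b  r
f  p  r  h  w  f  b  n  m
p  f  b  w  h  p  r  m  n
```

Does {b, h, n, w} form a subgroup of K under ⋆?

w ⋆ b = f, which is not in {b, h, n, w}.
The subset is not closed under ⋆, so it is not a subgroup.

No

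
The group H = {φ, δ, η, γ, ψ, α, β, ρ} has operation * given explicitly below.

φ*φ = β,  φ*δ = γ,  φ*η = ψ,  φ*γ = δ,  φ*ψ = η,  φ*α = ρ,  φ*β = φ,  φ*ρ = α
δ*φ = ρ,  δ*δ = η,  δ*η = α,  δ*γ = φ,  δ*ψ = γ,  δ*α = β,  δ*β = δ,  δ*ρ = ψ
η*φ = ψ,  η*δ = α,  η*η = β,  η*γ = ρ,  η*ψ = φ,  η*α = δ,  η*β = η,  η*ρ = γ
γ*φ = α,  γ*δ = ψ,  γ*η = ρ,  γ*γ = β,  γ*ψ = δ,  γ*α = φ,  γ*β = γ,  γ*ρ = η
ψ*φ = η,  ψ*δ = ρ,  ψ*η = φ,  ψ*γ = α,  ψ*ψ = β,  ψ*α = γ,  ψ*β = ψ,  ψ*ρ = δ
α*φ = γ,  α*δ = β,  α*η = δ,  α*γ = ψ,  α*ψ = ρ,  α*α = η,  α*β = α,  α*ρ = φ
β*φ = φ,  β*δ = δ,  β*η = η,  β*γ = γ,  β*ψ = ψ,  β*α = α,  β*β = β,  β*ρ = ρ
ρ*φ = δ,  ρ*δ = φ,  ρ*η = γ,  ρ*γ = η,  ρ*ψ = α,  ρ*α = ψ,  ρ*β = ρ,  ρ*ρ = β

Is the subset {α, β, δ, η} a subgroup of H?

{α, β, δ, η} contains the identity β.
Checking products: every product of two elements of {α, β, δ, η} (read from the table) lies in {α, β, δ, η}, so the set is closed.
In a finite group, a nonempty closed subset is a subgroup. So {α, β, δ, η} ≤ H.

Yes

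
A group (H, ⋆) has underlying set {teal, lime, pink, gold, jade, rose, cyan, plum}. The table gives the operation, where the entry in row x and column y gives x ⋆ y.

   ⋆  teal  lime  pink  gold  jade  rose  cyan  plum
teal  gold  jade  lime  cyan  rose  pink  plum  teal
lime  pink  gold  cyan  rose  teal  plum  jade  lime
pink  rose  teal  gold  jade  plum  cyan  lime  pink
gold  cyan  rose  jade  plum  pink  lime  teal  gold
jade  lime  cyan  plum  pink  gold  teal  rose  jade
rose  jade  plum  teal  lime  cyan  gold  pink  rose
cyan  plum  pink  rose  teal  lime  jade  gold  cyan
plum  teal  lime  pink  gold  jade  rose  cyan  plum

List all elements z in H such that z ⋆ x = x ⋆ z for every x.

{gold, plum}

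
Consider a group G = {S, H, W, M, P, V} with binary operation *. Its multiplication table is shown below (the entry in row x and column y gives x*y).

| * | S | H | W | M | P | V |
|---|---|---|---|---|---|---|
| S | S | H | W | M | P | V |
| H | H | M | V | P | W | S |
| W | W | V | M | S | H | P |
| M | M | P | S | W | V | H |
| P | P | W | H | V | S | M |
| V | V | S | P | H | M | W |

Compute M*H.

Read row M, column H: M*H = P.

P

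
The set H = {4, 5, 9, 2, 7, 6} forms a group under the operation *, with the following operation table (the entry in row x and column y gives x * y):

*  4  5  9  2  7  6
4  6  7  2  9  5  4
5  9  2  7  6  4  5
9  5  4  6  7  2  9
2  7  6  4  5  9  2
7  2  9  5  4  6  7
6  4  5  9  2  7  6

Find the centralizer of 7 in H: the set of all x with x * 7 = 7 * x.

Compare row 7 with column 7 entry by entry.
4 * 7 = 5 but 7 * 4 = 2, so 4 does not.
Collecting the elements that commute with 7: C(7) = {6, 7}.

{6, 7}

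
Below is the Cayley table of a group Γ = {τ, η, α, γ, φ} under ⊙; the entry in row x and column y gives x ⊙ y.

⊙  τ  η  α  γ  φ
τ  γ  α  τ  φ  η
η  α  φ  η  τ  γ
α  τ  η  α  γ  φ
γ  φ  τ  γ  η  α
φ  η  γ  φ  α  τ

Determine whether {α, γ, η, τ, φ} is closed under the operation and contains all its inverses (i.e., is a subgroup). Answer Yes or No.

{α, γ, η, τ, φ} contains the identity α.
Checking products: every product of two elements of {α, γ, η, τ, φ} (read from the table) lies in {α, γ, η, τ, φ}, so the set is closed.
In a finite group, a nonempty closed subset is a subgroup. So {α, γ, η, τ, φ} ≤ Γ.

Yes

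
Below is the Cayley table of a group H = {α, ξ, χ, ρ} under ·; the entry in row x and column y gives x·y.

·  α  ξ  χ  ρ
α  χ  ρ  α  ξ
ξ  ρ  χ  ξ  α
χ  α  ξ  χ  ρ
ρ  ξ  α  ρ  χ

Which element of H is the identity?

The identity e satisfies e·x = x for all x, so its row in the table reproduces the column headers.
Row χ reads: α, ξ, χ, ρ — exactly the header order. So χ is the identity.
(Structurally, H here is isomorphic to the Klein four-group V_4.)

χ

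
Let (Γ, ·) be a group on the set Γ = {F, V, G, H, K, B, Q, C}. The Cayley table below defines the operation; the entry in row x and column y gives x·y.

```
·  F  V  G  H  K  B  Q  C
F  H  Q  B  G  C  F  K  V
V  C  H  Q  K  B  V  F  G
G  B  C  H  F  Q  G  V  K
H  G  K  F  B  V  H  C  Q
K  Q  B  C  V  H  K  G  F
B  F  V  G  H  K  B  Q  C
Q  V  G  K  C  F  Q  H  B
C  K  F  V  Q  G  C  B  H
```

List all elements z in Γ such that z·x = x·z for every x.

An element z is central iff its row equals its column in the table.
For C: C·K = G ≠ F = K·C, so C ∉ Z.
Checking each element this way leaves Z(Γ) = {B, H}.

{B, H}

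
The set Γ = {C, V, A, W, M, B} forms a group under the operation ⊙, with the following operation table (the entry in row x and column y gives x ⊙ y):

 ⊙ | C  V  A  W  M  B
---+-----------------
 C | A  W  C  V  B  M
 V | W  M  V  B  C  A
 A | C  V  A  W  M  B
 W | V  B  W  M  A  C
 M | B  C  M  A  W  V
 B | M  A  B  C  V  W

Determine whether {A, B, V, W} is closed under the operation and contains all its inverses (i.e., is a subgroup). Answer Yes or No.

No

V ⊙ V = M, which is not in {A, B, V, W}.
The subset is not closed under ⊙, so it is not a subgroup.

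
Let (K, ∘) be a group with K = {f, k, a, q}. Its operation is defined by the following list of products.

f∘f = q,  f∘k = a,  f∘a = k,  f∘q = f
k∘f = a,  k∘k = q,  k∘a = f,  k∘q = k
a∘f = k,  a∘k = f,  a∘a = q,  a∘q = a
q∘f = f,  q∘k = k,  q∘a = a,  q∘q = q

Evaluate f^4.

f^1 = f
f^2 = f ∘ f = q
f^3 = q ∘ f = f
f^4 = f ∘ f = q

q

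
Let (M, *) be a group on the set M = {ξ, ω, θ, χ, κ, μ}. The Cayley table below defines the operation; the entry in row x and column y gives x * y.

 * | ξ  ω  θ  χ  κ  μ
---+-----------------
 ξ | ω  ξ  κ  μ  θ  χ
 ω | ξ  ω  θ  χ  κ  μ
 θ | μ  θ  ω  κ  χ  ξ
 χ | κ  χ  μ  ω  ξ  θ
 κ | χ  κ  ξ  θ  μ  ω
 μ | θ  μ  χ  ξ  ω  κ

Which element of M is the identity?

ω

The identity e satisfies e * x = x for all x, so its row in the table reproduces the column headers.
Row ω reads: ξ, ω, θ, χ, κ, μ — exactly the header order. So ω is the identity.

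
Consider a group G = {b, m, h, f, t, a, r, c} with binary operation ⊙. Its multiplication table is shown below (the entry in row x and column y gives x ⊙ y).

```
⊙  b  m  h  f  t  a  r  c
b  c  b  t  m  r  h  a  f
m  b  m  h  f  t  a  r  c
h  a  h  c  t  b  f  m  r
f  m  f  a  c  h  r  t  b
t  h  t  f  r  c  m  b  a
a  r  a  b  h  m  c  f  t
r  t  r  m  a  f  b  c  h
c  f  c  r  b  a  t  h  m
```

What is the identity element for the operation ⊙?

The identity e satisfies e ⊙ x = x for all x, so its row in the table reproduces the column headers.
Row m reads: b, m, h, f, t, a, r, c — exactly the header order. So m is the identity.

m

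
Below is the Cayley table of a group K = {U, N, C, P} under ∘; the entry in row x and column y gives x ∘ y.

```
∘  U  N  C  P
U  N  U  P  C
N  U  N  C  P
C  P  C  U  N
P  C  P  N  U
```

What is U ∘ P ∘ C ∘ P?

U ∘ P = C
C ∘ C = U
U ∘ P = C
(Structurally, K here is isomorphic to the cyclic group Z_4.)

C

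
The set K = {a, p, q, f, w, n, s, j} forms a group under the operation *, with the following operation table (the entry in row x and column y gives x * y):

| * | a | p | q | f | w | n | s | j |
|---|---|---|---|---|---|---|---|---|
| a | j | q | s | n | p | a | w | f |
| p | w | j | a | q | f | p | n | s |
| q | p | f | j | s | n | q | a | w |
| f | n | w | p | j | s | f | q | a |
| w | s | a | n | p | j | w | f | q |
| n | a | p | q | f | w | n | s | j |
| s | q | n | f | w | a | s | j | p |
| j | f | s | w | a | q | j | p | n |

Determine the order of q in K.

The identity element is n (its row matches the header).
q^1 = q
q^2 = q * q = j
q^3 = j * q = w
q^4 = w * q = n
The first power of q equal to the identity is q^4, so ord(q) = 4.
(Structurally, K here is isomorphic to the quaternion group Q_8.)

4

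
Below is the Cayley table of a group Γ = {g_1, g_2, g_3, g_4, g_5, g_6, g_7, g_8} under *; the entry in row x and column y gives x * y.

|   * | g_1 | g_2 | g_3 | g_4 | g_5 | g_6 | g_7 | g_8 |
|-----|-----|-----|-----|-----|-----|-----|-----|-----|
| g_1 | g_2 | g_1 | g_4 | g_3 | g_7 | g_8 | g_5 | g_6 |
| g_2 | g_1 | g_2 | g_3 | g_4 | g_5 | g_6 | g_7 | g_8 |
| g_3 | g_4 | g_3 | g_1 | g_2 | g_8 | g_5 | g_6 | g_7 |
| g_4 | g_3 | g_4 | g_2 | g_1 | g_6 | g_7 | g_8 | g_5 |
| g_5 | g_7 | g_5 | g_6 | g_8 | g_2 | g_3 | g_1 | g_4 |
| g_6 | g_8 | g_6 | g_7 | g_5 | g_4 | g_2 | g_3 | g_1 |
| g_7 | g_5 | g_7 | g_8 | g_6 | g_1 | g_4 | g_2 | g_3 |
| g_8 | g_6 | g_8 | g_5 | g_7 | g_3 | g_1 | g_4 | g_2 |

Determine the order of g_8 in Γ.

The identity element is g_2 (its row matches the header).
g_8^1 = g_8
g_8^2 = g_8 * g_8 = g_2
The first power of g_8 equal to the identity is g_8^2, so ord(g_8) = 2.

2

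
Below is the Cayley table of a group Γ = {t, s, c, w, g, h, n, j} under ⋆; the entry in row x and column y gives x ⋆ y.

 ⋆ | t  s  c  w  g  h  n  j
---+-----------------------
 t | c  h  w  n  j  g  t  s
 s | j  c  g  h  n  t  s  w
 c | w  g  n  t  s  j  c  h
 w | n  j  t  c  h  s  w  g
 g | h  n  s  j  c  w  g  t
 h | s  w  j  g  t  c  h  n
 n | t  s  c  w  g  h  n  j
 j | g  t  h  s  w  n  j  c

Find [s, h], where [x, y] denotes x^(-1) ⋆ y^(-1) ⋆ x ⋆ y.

c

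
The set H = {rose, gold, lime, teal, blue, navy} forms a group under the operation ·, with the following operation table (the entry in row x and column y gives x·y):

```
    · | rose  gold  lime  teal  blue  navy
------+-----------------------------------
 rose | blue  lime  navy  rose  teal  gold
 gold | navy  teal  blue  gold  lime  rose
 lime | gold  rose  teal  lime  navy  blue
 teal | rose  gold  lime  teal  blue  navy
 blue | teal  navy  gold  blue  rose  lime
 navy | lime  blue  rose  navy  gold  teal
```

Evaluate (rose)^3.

teal

rose^1 = rose
rose^2 = rose·rose = blue
rose^3 = blue·rose = teal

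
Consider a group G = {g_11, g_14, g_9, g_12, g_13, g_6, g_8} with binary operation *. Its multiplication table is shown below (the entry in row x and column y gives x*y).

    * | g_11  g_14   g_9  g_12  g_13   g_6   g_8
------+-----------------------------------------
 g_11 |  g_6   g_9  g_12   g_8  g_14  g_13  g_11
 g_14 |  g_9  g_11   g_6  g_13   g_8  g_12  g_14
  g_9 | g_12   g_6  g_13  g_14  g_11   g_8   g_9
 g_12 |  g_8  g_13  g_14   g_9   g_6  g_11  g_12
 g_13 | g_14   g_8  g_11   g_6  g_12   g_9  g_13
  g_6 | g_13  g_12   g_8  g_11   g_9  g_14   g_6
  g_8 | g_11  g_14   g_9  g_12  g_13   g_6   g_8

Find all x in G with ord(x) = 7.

Identity is g_8. Compute the order of each non-identity element by repeated multiplication:
  g_11: g_11 → g_6 → g_13 → g_14 → g_9 → g_12 → g_8  (order 7)
  g_14: g_14 → g_11 → g_9 → g_6 → g_12 → g_13 → g_8  (order 7)
  g_9: g_9 → g_13 → g_11 → g_12 → g_14 → g_6 → g_8  (order 7)
  g_12: g_12 → g_9 → g_14 → g_13 → g_6 → g_11 → g_8  (order 7)
  g_13: g_13 → g_12 → g_6 → g_9 → g_11 → g_14 → g_8  (order 7)
  g_6: g_6 → g_14 → g_12 → g_11 → g_13 → g_9 → g_8  (order 7)
Elements of order 7: {g_11, g_12, g_13, g_14, g_6, g_9}.

{g_11, g_12, g_13, g_14, g_6, g_9}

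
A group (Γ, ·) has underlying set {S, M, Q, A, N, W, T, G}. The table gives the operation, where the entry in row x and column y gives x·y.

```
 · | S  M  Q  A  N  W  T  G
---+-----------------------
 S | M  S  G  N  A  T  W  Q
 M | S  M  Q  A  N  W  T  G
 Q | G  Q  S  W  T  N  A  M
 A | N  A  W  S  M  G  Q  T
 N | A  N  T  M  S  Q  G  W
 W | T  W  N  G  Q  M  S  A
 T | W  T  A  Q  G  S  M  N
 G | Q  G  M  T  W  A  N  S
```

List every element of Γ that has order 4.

{A, G, N, Q}

Identity is M. Compute the order of each non-identity element by repeated multiplication:
  S: S → M  (order 2)
  Q: Q → S → G → M  (order 4)
  A: A → S → N → M  (order 4)
  N: N → S → A → M  (order 4)
  W: W → M  (order 2)
  T: T → M  (order 2)
  G: G → S → Q → M  (order 4)
Elements of order 4: {A, G, N, Q}.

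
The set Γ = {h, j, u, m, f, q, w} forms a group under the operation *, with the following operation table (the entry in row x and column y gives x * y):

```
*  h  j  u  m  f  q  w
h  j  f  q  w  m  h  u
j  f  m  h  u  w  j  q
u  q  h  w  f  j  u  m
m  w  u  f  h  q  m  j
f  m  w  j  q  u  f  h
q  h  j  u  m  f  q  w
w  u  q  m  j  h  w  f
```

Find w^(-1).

j

First locate the identity: row q matches the header, so q is the identity.
Scan row w for q: w * j = q. Hence w^(-1) = j.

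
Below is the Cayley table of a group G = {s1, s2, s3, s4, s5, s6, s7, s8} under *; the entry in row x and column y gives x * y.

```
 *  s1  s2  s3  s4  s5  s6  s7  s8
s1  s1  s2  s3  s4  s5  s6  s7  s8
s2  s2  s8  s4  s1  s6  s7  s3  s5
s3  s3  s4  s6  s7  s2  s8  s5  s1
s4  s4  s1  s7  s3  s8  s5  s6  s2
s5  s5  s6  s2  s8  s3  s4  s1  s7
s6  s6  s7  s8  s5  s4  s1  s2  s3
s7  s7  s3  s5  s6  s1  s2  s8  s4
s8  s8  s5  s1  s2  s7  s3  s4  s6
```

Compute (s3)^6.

s6

s3^1 = s3
s3^2 = s3 * s3 = s6
s3^3 = s6 * s3 = s8
s3^4 = s8 * s3 = s1
s3^5 = s1 * s3 = s3
s3^6 = s3 * s3 = s6
(Structurally, G here is isomorphic to the cyclic group Z_8.)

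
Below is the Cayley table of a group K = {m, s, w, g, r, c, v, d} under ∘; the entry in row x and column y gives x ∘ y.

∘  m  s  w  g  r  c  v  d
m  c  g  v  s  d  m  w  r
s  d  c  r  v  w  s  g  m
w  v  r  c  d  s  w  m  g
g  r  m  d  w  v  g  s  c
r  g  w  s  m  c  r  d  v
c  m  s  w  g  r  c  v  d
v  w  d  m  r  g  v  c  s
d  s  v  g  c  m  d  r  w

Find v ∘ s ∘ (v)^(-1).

r

The identity is c. In row v, the entry c sits in column v, so v^(-1) = v.
v ∘ s = d
d ∘ v = r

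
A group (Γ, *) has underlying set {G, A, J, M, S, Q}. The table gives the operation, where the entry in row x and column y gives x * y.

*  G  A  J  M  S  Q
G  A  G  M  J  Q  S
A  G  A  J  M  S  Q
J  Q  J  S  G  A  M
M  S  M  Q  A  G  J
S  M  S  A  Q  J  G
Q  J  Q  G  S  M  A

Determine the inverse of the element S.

J

First locate the identity: row A matches the header, so A is the identity.
Scan row S for A: S * J = A. Hence S^(-1) = J.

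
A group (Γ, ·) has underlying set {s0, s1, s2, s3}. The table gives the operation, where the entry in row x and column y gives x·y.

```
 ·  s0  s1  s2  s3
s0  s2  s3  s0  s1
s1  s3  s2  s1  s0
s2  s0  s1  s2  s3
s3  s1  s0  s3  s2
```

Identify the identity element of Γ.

The identity e satisfies e·x = x for all x, so its row in the table reproduces the column headers.
Row s2 reads: s0, s1, s2, s3 — exactly the header order. So s2 is the identity.

s2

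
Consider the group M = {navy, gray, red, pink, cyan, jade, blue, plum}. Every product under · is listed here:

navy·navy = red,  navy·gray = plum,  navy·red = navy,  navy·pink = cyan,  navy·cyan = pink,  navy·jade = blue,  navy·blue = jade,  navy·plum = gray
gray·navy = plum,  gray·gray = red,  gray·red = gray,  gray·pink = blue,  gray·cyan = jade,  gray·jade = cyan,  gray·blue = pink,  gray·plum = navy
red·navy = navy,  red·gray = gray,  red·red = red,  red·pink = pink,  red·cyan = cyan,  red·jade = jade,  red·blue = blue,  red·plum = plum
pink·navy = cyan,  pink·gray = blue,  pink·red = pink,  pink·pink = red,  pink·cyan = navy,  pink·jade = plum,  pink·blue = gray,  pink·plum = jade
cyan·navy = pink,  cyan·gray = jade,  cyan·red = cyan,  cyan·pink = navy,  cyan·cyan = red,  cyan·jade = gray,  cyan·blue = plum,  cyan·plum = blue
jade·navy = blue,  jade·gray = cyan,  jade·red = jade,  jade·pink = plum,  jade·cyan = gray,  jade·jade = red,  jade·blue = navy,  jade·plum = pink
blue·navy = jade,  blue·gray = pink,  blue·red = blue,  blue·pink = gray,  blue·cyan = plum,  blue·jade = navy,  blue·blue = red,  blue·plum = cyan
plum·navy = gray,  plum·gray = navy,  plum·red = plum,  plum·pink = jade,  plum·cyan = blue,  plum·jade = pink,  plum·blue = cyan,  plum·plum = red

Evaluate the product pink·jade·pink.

jade

pink·jade = plum
plum·pink = jade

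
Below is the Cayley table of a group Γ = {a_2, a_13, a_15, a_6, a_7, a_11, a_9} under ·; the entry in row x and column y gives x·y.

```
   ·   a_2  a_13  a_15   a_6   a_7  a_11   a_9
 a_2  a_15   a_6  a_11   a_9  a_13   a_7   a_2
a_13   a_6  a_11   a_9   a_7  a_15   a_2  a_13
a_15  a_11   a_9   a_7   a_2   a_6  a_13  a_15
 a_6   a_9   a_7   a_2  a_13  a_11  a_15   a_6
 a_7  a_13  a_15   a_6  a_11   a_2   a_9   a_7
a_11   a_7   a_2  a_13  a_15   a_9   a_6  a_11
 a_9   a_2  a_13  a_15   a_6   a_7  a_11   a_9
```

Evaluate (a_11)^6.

a_7

a_11^1 = a_11
a_11^2 = a_11·a_11 = a_6
a_11^3 = a_6·a_11 = a_15
a_11^4 = a_15·a_11 = a_13
a_11^5 = a_13·a_11 = a_2
a_11^6 = a_2·a_11 = a_7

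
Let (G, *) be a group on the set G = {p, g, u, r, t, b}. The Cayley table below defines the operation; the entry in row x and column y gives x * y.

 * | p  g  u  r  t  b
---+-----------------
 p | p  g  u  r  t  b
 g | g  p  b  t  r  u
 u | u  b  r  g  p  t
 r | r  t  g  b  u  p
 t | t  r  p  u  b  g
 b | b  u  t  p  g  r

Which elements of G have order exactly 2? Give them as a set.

{g}

Identity is p. Compute the order of each non-identity element by repeated multiplication:
  g: g → p  (order 2)
  u: u → r → g → b → t → p  (order 6)
  r: r → b → p  (order 3)
  t: t → b → g → r → u → p  (order 6)
  b: b → r → p  (order 3)
Elements of order 2: {g}.
(Structurally, G here is isomorphic to the cyclic group Z_6.)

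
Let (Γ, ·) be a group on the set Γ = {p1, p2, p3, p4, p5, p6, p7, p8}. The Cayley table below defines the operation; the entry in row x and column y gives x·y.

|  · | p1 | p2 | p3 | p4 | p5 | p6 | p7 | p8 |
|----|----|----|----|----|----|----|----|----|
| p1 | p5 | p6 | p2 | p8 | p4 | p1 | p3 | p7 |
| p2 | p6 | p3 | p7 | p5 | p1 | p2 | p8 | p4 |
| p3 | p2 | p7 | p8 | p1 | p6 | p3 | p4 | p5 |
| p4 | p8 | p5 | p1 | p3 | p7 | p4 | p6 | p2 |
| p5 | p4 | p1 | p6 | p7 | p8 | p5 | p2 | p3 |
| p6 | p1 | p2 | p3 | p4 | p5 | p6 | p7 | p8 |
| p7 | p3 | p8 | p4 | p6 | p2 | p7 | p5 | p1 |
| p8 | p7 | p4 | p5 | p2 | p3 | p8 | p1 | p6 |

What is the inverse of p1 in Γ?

p2

First locate the identity: row p6 matches the header, so p6 is the identity.
Scan row p1 for p6: p1·p2 = p6. Hence p1^(-1) = p2.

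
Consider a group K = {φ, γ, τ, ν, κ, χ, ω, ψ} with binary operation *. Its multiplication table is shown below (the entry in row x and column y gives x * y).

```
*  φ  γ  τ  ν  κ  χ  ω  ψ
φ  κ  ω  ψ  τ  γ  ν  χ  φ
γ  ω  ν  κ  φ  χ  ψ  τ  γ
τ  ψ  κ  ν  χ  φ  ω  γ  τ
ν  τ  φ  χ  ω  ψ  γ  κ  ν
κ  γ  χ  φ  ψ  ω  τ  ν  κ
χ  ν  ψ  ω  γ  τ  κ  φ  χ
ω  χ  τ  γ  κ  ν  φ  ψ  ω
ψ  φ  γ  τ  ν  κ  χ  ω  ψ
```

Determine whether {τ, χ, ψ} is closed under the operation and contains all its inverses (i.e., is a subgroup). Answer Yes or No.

No

χ * χ = κ, which is not in {τ, χ, ψ}.
The subset is not closed under *, so it is not a subgroup.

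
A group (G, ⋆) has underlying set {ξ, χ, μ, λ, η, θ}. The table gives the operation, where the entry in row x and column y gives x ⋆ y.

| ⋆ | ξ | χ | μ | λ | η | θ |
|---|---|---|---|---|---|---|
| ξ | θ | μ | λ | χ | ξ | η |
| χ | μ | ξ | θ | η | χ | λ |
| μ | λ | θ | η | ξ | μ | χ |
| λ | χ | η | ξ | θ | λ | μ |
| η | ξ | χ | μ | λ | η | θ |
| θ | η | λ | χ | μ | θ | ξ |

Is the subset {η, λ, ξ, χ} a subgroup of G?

λ ⋆ λ = θ, which is not in {η, λ, ξ, χ}.
The subset is not closed under ⋆, so it is not a subgroup.

No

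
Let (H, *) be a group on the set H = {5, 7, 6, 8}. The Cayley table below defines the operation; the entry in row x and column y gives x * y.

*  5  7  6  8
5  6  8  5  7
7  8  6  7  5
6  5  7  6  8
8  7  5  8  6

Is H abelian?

Yes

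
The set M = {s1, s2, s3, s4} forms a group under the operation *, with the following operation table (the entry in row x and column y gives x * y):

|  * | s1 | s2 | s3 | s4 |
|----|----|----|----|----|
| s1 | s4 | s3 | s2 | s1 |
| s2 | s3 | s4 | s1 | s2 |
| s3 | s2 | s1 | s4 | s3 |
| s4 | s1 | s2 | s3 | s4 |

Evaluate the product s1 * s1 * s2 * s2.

s4

s1 * s1 = s4
s4 * s2 = s2
s2 * s2 = s4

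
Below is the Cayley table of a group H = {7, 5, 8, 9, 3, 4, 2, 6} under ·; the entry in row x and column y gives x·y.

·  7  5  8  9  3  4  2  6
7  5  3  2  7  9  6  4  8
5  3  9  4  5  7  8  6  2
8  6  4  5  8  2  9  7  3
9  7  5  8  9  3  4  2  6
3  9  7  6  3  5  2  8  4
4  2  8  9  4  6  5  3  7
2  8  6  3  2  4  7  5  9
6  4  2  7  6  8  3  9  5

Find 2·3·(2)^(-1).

7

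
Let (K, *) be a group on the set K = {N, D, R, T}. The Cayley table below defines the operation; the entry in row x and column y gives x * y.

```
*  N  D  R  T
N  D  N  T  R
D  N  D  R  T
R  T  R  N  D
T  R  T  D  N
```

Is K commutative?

Check whether the table is symmetric across its main diagonal.
Every entry (row x, col y) equals the entry (row y, col x), so K is abelian.

Yes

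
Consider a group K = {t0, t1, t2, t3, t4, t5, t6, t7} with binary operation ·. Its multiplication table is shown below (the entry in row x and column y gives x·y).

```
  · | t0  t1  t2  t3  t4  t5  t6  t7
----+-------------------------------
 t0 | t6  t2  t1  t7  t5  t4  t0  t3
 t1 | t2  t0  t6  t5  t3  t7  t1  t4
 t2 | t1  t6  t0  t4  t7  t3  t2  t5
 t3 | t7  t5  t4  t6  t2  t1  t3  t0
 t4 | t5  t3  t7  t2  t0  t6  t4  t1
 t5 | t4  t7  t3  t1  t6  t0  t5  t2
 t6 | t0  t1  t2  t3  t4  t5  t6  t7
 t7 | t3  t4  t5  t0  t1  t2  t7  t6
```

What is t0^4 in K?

t0^1 = t0
t0^2 = t0·t0 = t6
t0^3 = t6·t0 = t0
t0^4 = t0·t0 = t6

t6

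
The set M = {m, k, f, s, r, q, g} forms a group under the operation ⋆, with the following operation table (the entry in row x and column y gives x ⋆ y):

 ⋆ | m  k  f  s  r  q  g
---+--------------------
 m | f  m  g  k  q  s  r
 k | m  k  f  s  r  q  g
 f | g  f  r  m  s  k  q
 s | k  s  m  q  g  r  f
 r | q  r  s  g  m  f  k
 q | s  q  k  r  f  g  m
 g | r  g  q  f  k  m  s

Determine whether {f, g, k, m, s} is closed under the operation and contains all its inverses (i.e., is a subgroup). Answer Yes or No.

No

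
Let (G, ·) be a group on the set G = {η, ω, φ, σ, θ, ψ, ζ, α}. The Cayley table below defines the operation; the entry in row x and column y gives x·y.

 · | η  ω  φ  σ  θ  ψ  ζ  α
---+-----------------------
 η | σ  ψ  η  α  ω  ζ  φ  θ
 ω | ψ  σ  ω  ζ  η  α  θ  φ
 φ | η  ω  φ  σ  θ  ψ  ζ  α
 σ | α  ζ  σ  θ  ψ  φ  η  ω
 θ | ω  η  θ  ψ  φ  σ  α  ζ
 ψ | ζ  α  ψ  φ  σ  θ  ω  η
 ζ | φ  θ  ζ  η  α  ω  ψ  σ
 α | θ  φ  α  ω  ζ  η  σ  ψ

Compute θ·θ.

φ

Read row θ, column θ: θ·θ = φ.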